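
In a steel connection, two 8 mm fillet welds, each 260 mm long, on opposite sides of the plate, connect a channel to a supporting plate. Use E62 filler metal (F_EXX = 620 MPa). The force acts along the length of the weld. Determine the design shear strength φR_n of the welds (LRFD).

φR_n ≈ 821 kN

Effective throat t_e = 0.707 × 8 = 5.656 mm.
Total length L = 520 mm; A_we = 5.656 × 520 = 2941 mm².
F_nw = 0.6 F_EXX = 0.6 × 620 = 372 MPa.
φR_n = 0.75 × 372 × 2941 × 10⁻³ = 820.6 kN.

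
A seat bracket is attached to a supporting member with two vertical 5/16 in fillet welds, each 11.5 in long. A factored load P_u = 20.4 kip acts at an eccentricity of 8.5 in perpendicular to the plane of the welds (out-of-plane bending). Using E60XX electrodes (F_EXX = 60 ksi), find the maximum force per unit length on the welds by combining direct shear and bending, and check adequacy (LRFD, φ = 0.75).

f_max ≈ 4.03 kip/in; adequate

L_w = 2 × 11.5 = 23 in; section modulus (unit throat) S = 2 × L²/6 = 44.08 in².
Direct shear f_v = P/L_w = 20.4/23 = 0.887 kip/in.
Moment M = P × e = 20.4 × 8.5 = 173.4 kip·in; bending f_b = M/S = 3.933 kip/in.
f_max = √(f_v² + f_b²) = √(0.887² + 3.933²) = 4.032 kip/in.
φr_n = 0.75 × 0.6 × 60 × (0.707 × 0.3125) = 5.965 kip/in → adequate.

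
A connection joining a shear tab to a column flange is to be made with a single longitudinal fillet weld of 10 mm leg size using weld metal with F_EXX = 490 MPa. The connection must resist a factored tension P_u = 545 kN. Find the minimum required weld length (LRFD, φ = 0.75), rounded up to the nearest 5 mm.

Throat t_e = 0.707 × 10 = 7.07 mm.
φr_n = 0.75 × 0.6 × 490 × 7.07 × 10⁻³ = 1.559 kN/mm.
L_req = P_u / φr_n = 545 / 1.559 = 349.6 mm total.
Round up → use L = 350 mm.

L = 350 mm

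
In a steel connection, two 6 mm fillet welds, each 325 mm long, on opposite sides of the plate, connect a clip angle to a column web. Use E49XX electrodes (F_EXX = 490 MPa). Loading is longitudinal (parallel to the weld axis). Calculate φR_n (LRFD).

φR_n ≈ 608 kN

Effective throat t_e = 0.707 × 6 = 4.242 mm.
Total length L = 650 mm; A_we = 4.242 × 650 = 2757 mm².
F_nw = 0.6 F_EXX = 0.6 × 490 = 294 MPa.
φR_n = 0.75 × 294 × 2757 × 10⁻³ = 608 kN.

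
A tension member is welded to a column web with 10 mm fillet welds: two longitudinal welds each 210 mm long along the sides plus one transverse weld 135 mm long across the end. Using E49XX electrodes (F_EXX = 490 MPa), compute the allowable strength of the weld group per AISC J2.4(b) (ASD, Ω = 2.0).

R_n/Ω ≈ 581 kN

t_e = 0.707 × 10 = 7.07 mm.
R_nwl = 0.6 × 490 × 7.07 × 420 × 10⁻³ = 873 kN (longitudinal, 2 welds).
R_nwt = 0.6 × 490 × 7.07 × 135 × 10⁻³ = 280.6 kN (transverse, base value).
(i) R_nwl + R_nwt = 1154 kN; (ii) 0.85 R_nwl + 1.5 R_nwt = 1163 kN.
R_n = max = 1163 kN [governs: (ii)]; R_n/Ω = 581.5 kN.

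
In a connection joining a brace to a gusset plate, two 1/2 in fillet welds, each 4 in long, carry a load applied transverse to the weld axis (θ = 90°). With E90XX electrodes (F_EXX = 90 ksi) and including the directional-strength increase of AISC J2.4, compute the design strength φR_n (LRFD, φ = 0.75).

t_e = 0.707 × 0.5 = 0.3535 in; A_we = 0.3535 × 8 = 2.828 in².
Directional factor: 1.0 + 0.5 sin^1.5(90°) = 1.5.
F_nw = 0.6 × 90 × 1.5 = 81 ksi.
φR_n = 0.75 × 81 × 2.828 = 171.8 kips.

φR_n ≈ 172 kips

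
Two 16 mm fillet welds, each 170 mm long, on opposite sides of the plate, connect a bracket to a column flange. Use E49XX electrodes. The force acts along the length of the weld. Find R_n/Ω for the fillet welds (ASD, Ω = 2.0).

R_n/Ω ≈ 565 kN

E49XX → F_EXX = 490 MPa.
Effective throat t_e = 0.707 × 16 = 11.31 mm.
Total length L = 340 mm; A_we = 11.31 × 340 = 3846 mm².
F_nw = 0.6 F_EXX = 0.6 × 490 = 294 MPa.
R_n = 294 × 3846 × 10⁻³ = 1131 kN; R_n/Ω = 1131/2.0 = 565.4 kN.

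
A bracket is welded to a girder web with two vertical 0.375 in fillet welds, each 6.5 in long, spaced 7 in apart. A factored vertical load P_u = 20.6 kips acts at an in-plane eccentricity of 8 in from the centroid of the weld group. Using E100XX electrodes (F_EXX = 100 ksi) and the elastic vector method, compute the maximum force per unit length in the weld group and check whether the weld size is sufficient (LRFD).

Total weld length L_w = 13 in. Treat welds as unit-width lines.
Polar moment about centroid: J = 2[d³/12 + d(b/2)²] = 2[6.5³/12 + 6.5×3.5²] = 205 in³.
Direct shear f_v = P/L_w = 20.6 / 13 = 1.585 kip/in (vertical).
Torsion M = P·e = 20.6 × 8 = 164.8 kip·in.
Critical point at (x, y) = (3.5, 3.25) from centroid. f_tx = M·y/J = 2.612 kip/in; f_ty = M·x/J = 2.813 kip/in.
Resultant f_max = √[f_tx² + (f_v + f_ty)²] = √[2.612² + (1.585 + 2.813)²] = 5.115 kip/in.
Capacity per unit length: φr_n = 0.75 × 0.6 × 100 × (0.707 × 0.375) = 11.93 kip/in.
5.115 ≤ 11.93 → adequate.

f_max ≈ 5.12 kip/in; adequate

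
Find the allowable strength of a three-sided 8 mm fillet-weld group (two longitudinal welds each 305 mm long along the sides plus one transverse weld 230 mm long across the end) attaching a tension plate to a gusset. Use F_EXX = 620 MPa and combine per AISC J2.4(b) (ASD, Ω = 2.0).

t_e = 0.707 × 8 = 5.656 mm.
R_nwl = 0.6 × 620 × 5.656 × 610 × 10⁻³ = 1283 kN (longitudinal, 2 welds).
R_nwt = 0.6 × 620 × 5.656 × 230 × 10⁻³ = 483.9 kN (transverse, base value).
(i) R_nwl + R_nwt = 1767 kN; (ii) 0.85 R_nwl + 1.5 R_nwt = 1817 kN.
R_n = max = 1817 kN [governs: (ii)]; R_n/Ω = 908.4 kN.

R_n/Ω ≈ 908 kN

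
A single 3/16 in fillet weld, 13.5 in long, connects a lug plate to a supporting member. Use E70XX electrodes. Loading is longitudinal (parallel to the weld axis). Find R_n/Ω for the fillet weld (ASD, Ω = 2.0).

E70XX → F_EXX = 70 ksi.
Effective throat t_e = 0.707 × 0.1875 = 0.1326 in.
Total length L = 13.5 in; A_we = 0.1326 × 13.5 = 1.79 in².
F_nw = 0.6 F_EXX = 0.6 × 70 = 42 ksi.
R_n = 42 × 1.79 = 75.16 kip; R_n/Ω = 75.16/2.0 = 37.58 kip.

R_n/Ω ≈ 37.6 kip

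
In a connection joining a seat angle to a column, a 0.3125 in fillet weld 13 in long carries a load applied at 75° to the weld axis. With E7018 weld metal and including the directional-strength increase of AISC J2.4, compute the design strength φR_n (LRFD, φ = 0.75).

E70XX → F_EXX = 70 ksi.
t_e = 0.707 × 0.3125 = 0.2209 in; A_we = 0.2209 × 13 = 2.872 in².
Directional factor: 1.0 + 0.5 sin^1.5(75°) = 1.475.
F_nw = 0.6 × 70 × 1.475 = 61.94 ksi.
φR_n = 0.75 × 61.94 × 2.872 = 133.4 kip.

φR_n ≈ 133 kip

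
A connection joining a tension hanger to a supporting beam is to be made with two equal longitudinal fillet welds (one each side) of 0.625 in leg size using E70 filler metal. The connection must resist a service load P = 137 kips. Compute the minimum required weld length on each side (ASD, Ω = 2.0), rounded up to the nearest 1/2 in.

E70XX → F_EXX = 70 ksi.
Throat t_e = 0.707 × 0.625 = 0.4419 in.
r_n/Ω = (0.6 × 70 × 0.4419) / 2.0 = 9.279 kip/in.
L_req = P / (r_n/Ω) = 137 / 9.279 = 14.76 in total.
Per side: 14.76 / 2 = 7.382 in.
Round up → use L = 7.5 in on each side.

L = 7.5 in on each side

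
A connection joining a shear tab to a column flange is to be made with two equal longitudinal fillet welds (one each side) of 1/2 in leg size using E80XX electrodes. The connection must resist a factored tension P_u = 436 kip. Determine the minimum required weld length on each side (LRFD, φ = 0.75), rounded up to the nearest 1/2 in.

L = 17.5 in on each side

E80XX → F_EXX = 80 ksi.
Throat t_e = 0.707 × 0.5 = 0.3535 in.
φr_n = 0.75 × 0.6 × 80 × 0.3535 = 12.73 kip/in.
L_req = P_u / φr_n = 436 / 12.73 = 34.26 in total.
Per side: 34.26 / 2 = 17.13 in.
Round up → use L = 17.5 in on each side.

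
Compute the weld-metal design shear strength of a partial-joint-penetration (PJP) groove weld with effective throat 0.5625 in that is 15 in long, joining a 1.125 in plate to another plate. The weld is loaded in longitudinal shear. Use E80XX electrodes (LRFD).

E80XX → F_EXX = 80 ksi.
Effective throat (given) t_e = 0.5625 in.
A_we = 0.5625 × 15 = 8.438 in².
F_nw = 0.6 F_EXX = 48 ksi.
φR_n = 0.75 × 48 × 8.438 = 303.8 kips.

φR_n ≈ 304 kips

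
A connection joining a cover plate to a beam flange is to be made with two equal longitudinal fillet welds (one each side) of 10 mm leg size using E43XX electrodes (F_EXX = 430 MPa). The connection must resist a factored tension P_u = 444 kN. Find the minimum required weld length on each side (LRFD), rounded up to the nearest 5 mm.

L = 165 mm on each side

Throat t_e = 0.707 × 10 = 7.07 mm.
φr_n = 0.75 × 0.6 × 430 × 7.07 × 10⁻³ = 1.368 kN/mm.
L_req = P_u / φr_n = 444 / 1.368 = 324.6 mm total.
Per side: 324.6 / 2 = 162.3 mm.
Round up → use L = 165 mm on each side.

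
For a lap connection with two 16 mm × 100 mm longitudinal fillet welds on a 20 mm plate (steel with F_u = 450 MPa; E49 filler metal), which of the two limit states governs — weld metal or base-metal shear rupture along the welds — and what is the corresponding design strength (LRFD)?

φR_n ≈ 499 kN (weld metal governs)

E49XX → F_EXX = 490 MPa.
t_e = 0.707 × 16 = 11.31 mm; L = 200 mm.
Weld metal: φR_n = 0.75 × 0.6 × 490 × 11.31 × 200 × 10⁻³ = 498.9 kN.
Base metal (shear rupture): φR_n = 0.75 × 0.6 × 450 × 20 × 200 × 10⁻³ = 810 kN.
Governing: weld metal.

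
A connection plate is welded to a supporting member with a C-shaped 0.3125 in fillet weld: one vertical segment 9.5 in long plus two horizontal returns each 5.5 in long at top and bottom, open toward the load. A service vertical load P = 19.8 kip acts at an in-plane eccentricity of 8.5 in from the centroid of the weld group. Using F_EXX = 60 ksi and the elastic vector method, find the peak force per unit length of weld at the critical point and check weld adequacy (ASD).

Total weld length L_w = 20.5 in. Treat welds as unit-width lines.
Centroid: x̄ = 2×5.5×2.75 / 20.5 = 1.476 in from the vertical weld.
Polar moment about centroid: J = I_x + I_y = [9.5³/12 + 2×5.5×4.75²] + [9.5×1.476² + 2(5.5³/12 + 5.5×1.274²)] = 385.9 in³.
Direct shear f_v = P/L_w = 19.8 / 20.5 = 0.9659 kip/in (vertical).
Torsion M = P·e = 19.8 × 8.5 = 168.3 kip·in.
Critical point at (x, y) = (4.024, 4.75) from centroid. f_tx = M·y/J = 2.072 kip/in; f_ty = M·x/J = 1.755 kip/in.
Resultant f_max = √[f_tx² + (f_v + f_ty)²] = √[2.072² + (0.9659 + 1.755)²] = 3.42 kip/in.
Capacity per unit length: r_n/Ω = (1/2.0) × 0.6 × 60 × (0.707 × 0.3125) = 3.977 kip/in.
3.42 ≤ 3.977 → adequate.

f_max ≈ 3.42 kip/in; adequate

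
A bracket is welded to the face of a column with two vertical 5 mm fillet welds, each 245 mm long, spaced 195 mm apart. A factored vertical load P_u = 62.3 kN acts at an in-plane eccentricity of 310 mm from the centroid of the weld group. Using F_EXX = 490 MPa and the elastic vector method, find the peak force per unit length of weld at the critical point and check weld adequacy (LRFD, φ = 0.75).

f_max ≈ 514 N/mm; adequate

Total weld length L_w = 490 mm. Treat welds as unit-width lines.
Polar moment about centroid: J = 2[d³/12 + d(b/2)²] = 2[245³/12 + 245×97.5²] = 7109000 mm³.
Direct shear f_v = P/L_w = 62.3×10³ / 490 = 127.1 N/mm (vertical).
Torsion M = P·e = 62.3×10³ × 310 = 19313000 N·mm.
Critical point at (x, y) = (97.5, 122.5) from centroid. f_tx = M·y/J = 332.8 N/mm; f_ty = M·x/J = 264.9 N/mm.
Resultant f_max = √[f_tx² + (f_v + f_ty)²] = √[332.8² + (127.1 + 264.9)²] = 514.2 N/mm.
Capacity per unit length: φr_n = 0.75 × 0.6 × 490 × (0.707 × 5) = 779.5 N/mm.
514.2 ≤ 779.5 → adequate.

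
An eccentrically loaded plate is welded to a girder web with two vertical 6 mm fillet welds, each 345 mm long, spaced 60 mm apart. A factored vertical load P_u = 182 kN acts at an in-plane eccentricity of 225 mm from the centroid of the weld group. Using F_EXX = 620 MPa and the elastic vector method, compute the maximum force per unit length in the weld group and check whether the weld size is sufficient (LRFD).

Total weld length L_w = 690 mm. Treat welds as unit-width lines.
Polar moment about centroid: J = 2[d³/12 + d(b/2)²] = 2[345³/12 + 345×30²] = 7465000 mm³.
Direct shear f_v = P/L_w = 182×10³ / 690 = 263.8 N/mm (vertical).
Torsion M = P·e = 182×10³ × 225 = 40950000 N·mm.
Critical point at (x, y) = (30, 172.5) from centroid. f_tx = M·y/J = 946.3 N/mm; f_ty = M·x/J = 164.6 N/mm.
Resultant f_max = √[f_tx² + (f_v + f_ty)²] = √[946.3² + (263.8 + 164.6)²] = 1039 N/mm.
Capacity per unit length: φr_n = 0.75 × 0.6 × 620 × (0.707 × 6) = 1184 N/mm.
1039 ≤ 1184 → adequate.

f_max ≈ 1040 N/mm; adequate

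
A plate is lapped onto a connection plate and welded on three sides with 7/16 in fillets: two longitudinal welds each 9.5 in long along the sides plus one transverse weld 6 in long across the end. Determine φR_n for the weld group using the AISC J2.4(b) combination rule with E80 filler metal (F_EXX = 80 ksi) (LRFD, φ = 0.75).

t_e = 0.707 × 0.4375 = 0.3093 in.
R_nwl = 0.6 × 80 × 0.3093 × 19 = 282.1 kips (longitudinal, 2 welds).
R_nwt = 0.6 × 80 × 0.3093 × 6 = 89.08 kips (transverse, base value).
(i) R_nwl + R_nwt = 371.2 kips; (ii) 0.85 R_nwl + 1.5 R_nwt = 373.4 kips.
R_n = max = 373.4 kips [governs: (ii)]; φR_n = 280.1 kips.

φR_n ≈ 280 kips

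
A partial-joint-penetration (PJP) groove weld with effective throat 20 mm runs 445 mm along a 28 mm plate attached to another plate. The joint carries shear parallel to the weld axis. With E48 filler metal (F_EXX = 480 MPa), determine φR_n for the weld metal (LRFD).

Effective throat (given) t_e = 20 mm.
A_we = 20 × 445 = 8900 mm².
F_nw = 0.6 F_EXX = 288 MPa.
φR_n = 0.75 × 288 × 8900 × 10⁻³ = 1922 kN.

φR_n ≈ 1920 kN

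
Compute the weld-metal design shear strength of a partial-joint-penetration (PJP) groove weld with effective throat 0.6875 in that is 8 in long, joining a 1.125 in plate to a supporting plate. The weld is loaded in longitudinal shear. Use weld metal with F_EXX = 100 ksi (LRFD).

Effective throat (given) t_e = 0.6875 in.
A_we = 0.6875 × 8 = 5.5 in².
F_nw = 0.6 F_EXX = 60 ksi.
φR_n = 0.75 × 60 × 5.5 = 247.5 kips.

φR_n ≈ 248 kips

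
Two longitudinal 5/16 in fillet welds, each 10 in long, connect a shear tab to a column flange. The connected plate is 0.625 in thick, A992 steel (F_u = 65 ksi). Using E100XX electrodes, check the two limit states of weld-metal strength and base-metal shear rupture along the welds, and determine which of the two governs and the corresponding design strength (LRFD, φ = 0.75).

φR_n ≈ 199 kips (weld metal governs)

E100XX → F_EXX = 100 ksi.
t_e = 0.707 × 0.3125 = 0.2209 in; L = 20 in.
Weld metal: φR_n = 0.75 × 0.6 × 100 × 0.2209 × 20 = 198.8 kips.
Base metal (shear rupture): φR_n = 0.75 × 0.6 × 65 × 0.625 × 20 = 365.6 kips.
Governing: weld metal.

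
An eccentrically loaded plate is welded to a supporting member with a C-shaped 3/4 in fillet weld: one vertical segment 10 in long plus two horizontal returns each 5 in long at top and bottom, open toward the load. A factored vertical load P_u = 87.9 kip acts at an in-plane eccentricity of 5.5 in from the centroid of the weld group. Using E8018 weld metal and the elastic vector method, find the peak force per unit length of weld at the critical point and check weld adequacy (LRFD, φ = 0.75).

E80XX → F_EXX = 80 ksi.
Total weld length L_w = 20 in. Treat welds as unit-width lines.
Centroid: x̄ = 2×5×2.5 / 20 = 1.25 in from the vertical weld.
Polar moment about centroid: J = I_x + I_y = [10³/12 + 2×5×5²] + [10×1.25² + 2(5³/12 + 5×1.25²)] = 385.4 in³.
Direct shear f_v = P/L_w = 87.9 / 20 = 4.395 kip/in (vertical).
Torsion M = P·e = 87.9 × 5.5 = 483.45 kip·in.
Critical point at (x, y) = (3.75, 5) from centroid. f_tx = M·y/J = 6.272 kip/in; f_ty = M·x/J = 4.704 kip/in.
Resultant f_max = √[f_tx² + (f_v + f_ty)²] = √[6.272² + (4.395 + 4.704)²] = 11.05 kip/in.
Capacity per unit length: φr_n = 0.75 × 0.6 × 80 × (0.707 × 0.75) = 19.09 kip/in.
11.05 ≤ 19.09 → adequate.

f_max ≈ 11.1 kip/in; adequate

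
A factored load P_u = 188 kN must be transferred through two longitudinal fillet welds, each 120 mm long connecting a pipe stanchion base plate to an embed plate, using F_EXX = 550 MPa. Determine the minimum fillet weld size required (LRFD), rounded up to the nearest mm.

w = 5 mm

Total weld length L = 240 mm.
Required throat t_e = P_u / (φ × 0.6 F_EXX × L) = 188 / (0.75 × 0.6 × 550 × 240 × 10⁻³) = 3.165 mm.
Required leg w = t_e / 0.707 = 4.477 mm → use 5 mm.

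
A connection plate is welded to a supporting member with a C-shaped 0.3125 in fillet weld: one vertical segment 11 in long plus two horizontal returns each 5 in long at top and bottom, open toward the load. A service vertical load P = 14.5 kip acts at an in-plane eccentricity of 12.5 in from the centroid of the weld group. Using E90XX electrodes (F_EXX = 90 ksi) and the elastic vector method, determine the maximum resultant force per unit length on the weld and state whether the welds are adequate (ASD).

Total weld length L_w = 21 in. Treat welds as unit-width lines.
Centroid: x̄ = 2×5×2.5 / 21 = 1.19 in from the vertical weld.
Polar moment about centroid: J = I_x + I_y = [11³/12 + 2×5×5.5²] + [11×1.19² + 2(5³/12 + 5×1.31²)] = 467 in³.
Direct shear f_v = P/L_w = 14.5 / 21 = 0.6905 kip/in (vertical).
Torsion M = P·e = 14.5 × 12.5 = 181.25 kip·in.
Critical point at (x, y) = (3.81, 5.5) from centroid. f_tx = M·y/J = 2.135 kip/in; f_ty = M·x/J = 1.479 kip/in.
Resultant f_max = √[f_tx² + (f_v + f_ty)²] = √[2.135² + (0.6905 + 1.479)²] = 3.043 kip/in.
Capacity per unit length: r_n/Ω = (1/2.0) × 0.6 × 90 × (0.707 × 0.3125) = 5.965 kip/in.
3.043 ≤ 5.965 → adequate.

f_max ≈ 3.04 kip/in; adequate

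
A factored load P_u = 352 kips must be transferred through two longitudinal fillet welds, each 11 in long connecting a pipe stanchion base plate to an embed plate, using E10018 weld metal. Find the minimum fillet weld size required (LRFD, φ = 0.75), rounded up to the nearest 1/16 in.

E100XX → F_EXX = 100 ksi.
Total weld length L = 22 in.
Required throat t_e = P_u / (φ × 0.6 F_EXX × L) = 352 / (0.75 × 0.6 × 100 × 22) = 0.3556 in.
Required leg w = t_e / 0.707 = 0.5029 in → use 9/16 in.

w = 9/16 in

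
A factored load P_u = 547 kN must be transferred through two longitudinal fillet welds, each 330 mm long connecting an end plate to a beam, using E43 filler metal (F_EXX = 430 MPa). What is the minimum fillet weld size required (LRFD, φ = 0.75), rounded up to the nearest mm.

Total weld length L = 660 mm.
Required throat t_e = P_u / (φ × 0.6 F_EXX × L) = 547 / (0.75 × 0.6 × 430 × 660 × 10⁻³) = 4.283 mm.
Required leg w = t_e / 0.707 = 6.058 mm → use 7 mm.

w = 7 mm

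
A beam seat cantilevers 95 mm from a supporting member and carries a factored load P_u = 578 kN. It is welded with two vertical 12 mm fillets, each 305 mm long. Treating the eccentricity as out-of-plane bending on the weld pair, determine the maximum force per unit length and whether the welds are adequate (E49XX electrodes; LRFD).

f_max ≈ 2010 N/mm; NOT adequate

E49XX → F_EXX = 490 MPa.
L_w = 2 × 305 = 610 mm; section modulus (unit throat) S = 2 × L²/6 = 31010 mm².
Direct shear f_v = P/L_w = 578×10³/610 = 947.5 N/mm.
Moment M = P × e = 578×10³ × 95 = 54910000 N·mm; bending f_b = M/S = 1771 N/mm.
f_max = √(f_v² + f_b²) = √(947.5² + 1771²) = 2008 N/mm.
φr_n = 0.75 × 0.6 × 490 × (0.707 × 12) = 1871 N/mm → NOT adequate.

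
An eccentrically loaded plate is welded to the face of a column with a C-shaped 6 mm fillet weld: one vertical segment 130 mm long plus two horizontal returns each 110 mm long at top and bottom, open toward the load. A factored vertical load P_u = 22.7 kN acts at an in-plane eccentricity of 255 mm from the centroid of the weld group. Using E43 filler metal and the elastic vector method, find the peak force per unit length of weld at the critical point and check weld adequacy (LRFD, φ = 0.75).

f_max ≈ 416 N/mm; adequate

E43XX → F_EXX = 430 MPa.
Total weld length L_w = 350 mm. Treat welds as unit-width lines.
Centroid: x̄ = 2×110×55 / 350 = 34.57 mm from the vertical weld.
Polar moment about centroid: J = I_x + I_y = [130³/12 + 2×110×65²] + [130×34.57² + 2(110³/12 + 110×20.43²)] = 1582000 mm³.
Direct shear f_v = P/L_w = 22.7×10³ / 350 = 64.86 N/mm (vertical).
Torsion M = P·e = 22.7×10³ × 255 = 5788500 N·mm.
Critical point at (x, y) = (75.43, 65) from centroid. f_tx = M·y/J = 237.9 N/mm; f_ty = M·x/J = 276.1 N/mm.
Resultant f_max = √[f_tx² + (f_v + f_ty)²] = √[237.9² + (64.86 + 276.1)²] = 415.7 N/mm.
Capacity per unit length: φr_n = 0.75 × 0.6 × 430 × (0.707 × 6) = 820.8 N/mm.
415.7 ≤ 820.8 → adequate.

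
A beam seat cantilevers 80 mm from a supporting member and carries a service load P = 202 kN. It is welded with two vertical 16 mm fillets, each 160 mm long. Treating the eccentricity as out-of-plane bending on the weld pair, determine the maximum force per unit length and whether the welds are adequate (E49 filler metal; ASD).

E49XX → F_EXX = 490 MPa.
L_w = 2 × 160 = 320 mm; section modulus (unit throat) S = 2 × L²/6 = 8533 mm².
Direct shear f_v = P/L_w = 202×10³/320 = 631.2 N/mm.
Moment M = P × e = 202×10³ × 80 = 16160000 N·mm; bending f_b = M/S = 1894 N/mm.
f_max = √(f_v² + f_b²) = √(631.2² + 1894²) = 1996 N/mm.
r_n/Ω = (1/2.0) × 0.6 × 490 × (0.707 × 16) = 1663 N/mm → NOT adequate.

f_max ≈ 2000 N/mm; NOT adequate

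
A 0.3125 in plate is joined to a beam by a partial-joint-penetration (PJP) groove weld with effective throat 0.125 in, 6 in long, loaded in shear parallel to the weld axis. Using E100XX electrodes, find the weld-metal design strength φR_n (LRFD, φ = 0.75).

E100XX → F_EXX = 100 ksi.
Effective throat (given) t_e = 0.125 in.
A_we = 0.125 × 6 = 0.75 in².
F_nw = 0.6 F_EXX = 60 ksi.
φR_n = 0.75 × 60 × 0.75 = 33.75 kips.

φR_n ≈ 33.8 kips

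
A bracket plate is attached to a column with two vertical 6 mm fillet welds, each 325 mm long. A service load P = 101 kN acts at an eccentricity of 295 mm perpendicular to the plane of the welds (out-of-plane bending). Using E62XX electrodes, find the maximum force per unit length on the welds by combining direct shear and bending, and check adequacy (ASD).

f_max ≈ 860 N/mm; NOT adequate

E62XX → F_EXX = 620 MPa.
L_w = 2 × 325 = 650 mm; section modulus (unit throat) S = 2 × L²/6 = 35210 mm².
Direct shear f_v = P/L_w = 101×10³/650 = 155.4 N/mm.
Moment M = P × e = 101×10³ × 295 = 29795000 N·mm; bending f_b = M/S = 846.2 N/mm.
f_max = √(f_v² + f_b²) = √(155.4² + 846.2²) = 860.4 N/mm.
r_n/Ω = (1/2.0) × 0.6 × 620 × (0.707 × 6) = 789 N/mm → NOT adequate.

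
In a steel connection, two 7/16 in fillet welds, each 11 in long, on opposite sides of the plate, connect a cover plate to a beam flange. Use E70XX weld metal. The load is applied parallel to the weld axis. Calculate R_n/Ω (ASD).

E70XX → F_EXX = 70 ksi.
Effective throat t_e = 0.707 × 0.4375 = 0.3093 in.
Total length L = 22 in; A_we = 0.3093 × 22 = 6.805 in².
F_nw = 0.6 F_EXX = 0.6 × 70 = 42 ksi.
R_n = 42 × 6.805 = 285.8 kips; R_n/Ω = 285.8/2.0 = 142.9 kips.

R_n/Ω ≈ 143 kips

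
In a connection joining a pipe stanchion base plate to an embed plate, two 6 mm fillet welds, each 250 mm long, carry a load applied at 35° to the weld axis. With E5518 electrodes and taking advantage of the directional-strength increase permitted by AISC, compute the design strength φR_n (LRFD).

E55XX → F_EXX = 550 MPa.
t_e = 0.707 × 6 = 4.242 mm; A_we = 4.242 × 500 = 2121 mm².
Directional factor: 1.0 + 0.5 sin^1.5(35°) = 1.217.
F_nw = 0.6 × 550 × 1.217 = 401.7 MPa.
φR_n = 0.75 × 401.7 × 2121 × 10⁻³ = 639 kN.

φR_n ≈ 639 kN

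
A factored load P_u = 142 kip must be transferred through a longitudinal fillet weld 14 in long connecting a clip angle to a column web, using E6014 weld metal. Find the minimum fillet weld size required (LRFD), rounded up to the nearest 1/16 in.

E60XX → F_EXX = 60 ksi.
Total weld length L = 14 in.
Required throat t_e = P_u / (φ × 0.6 F_EXX × L) = 142 / (0.75 × 0.6 × 60 × 14) = 0.3757 in.
Required leg w = t_e / 0.707 = 0.5313 in → use 9/16 in.

w = 9/16 in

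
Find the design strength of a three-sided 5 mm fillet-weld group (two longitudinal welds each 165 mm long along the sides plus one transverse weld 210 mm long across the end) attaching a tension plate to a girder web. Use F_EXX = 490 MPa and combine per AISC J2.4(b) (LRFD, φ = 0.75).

t_e = 0.707 × 5 = 3.535 mm.
R_nwl = 0.6 × 490 × 3.535 × 330 × 10⁻³ = 343 kN (longitudinal, 2 welds).
R_nwt = 0.6 × 490 × 3.535 × 210 × 10⁻³ = 218.3 kN (transverse, base value).
(i) R_nwl + R_nwt = 561.2 kN; (ii) 0.85 R_nwl + 1.5 R_nwt = 618.9 kN.
R_n = max = 618.9 kN [governs: (ii)]; φR_n = 464.2 kN.

φR_n ≈ 464 kN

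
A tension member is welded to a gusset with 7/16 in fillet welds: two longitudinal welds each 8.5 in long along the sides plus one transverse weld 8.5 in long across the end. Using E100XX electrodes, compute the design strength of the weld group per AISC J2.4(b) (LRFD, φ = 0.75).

E100XX → F_EXX = 100 ksi.
t_e = 0.707 × 0.4375 = 0.3093 in.
R_nwl = 0.6 × 100 × 0.3093 × 17 = 315.5 kips (longitudinal, 2 welds).
R_nwt = 0.6 × 100 × 0.3093 × 8.5 = 157.7 kips (transverse, base value).
(i) R_nwl + R_nwt = 473.2 kips; (ii) 0.85 R_nwl + 1.5 R_nwt = 504.8 kips.
R_n = max = 504.8 kips [governs: (ii)]; φR_n = 378.6 kips.

φR_n ≈ 379 kips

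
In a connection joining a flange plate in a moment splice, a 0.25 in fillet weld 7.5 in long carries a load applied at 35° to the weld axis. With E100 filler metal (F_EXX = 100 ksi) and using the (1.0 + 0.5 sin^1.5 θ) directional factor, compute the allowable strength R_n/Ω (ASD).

R_n/Ω ≈ 48.4 kips

t_e = 0.707 × 0.25 = 0.1767 in; A_we = 0.1767 × 7.5 = 1.326 in².
Directional factor: 1.0 + 0.5 sin^1.5(35°) = 1.217.
F_nw = 0.6 × 100 × 1.217 = 73.03 ksi.
R_n/Ω = (73.03 × 1.326) / 2.0 = 48.41 kips.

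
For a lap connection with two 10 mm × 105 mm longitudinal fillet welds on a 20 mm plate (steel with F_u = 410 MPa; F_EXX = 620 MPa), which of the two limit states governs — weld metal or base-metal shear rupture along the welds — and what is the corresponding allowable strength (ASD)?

R_n/Ω ≈ 276 kN (weld metal governs)

t_e = 0.707 × 10 = 7.07 mm; L = 210 mm.
Weld metal: R_n/Ω = (1/2.0) × 0.6 × 620 × 7.07 × 210 × 10⁻³ = 276.2 kN.
Base metal (shear rupture): R_n/Ω = (1/2.0) × 0.6 × 410 × 20 × 210 × 10⁻³ = 516.6 kN.
Governing: weld metal.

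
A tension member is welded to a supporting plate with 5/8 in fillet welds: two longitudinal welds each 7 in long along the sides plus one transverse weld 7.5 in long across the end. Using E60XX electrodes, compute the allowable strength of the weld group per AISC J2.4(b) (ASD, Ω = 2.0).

R_n/Ω ≈ 184 kip

E60XX → F_EXX = 60 ksi.
t_e = 0.707 × 0.625 = 0.4419 in.
R_nwl = 0.6 × 60 × 0.4419 × 14 = 222.7 kip (longitudinal, 2 welds).
R_nwt = 0.6 × 60 × 0.4419 × 7.5 = 119.3 kip (transverse, base value).
(i) R_nwl + R_nwt = 342 kip; (ii) 0.85 R_nwl + 1.5 R_nwt = 368.3 kip.
R_n = max = 368.3 kip [governs: (ii)]; R_n/Ω = 184.1 kip.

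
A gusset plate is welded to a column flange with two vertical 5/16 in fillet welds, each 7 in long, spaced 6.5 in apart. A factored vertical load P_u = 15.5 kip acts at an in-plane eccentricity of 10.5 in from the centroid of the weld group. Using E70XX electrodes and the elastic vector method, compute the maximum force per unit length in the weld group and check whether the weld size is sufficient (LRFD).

f_max ≈ 4.62 kip/in; adequate

E70XX → F_EXX = 70 ksi.
Total weld length L_w = 14 in. Treat welds as unit-width lines.
Polar moment about centroid: J = 2[d³/12 + d(b/2)²] = 2[7³/12 + 7×3.25²] = 205 in³.
Direct shear f_v = P/L_w = 15.5 / 14 = 1.107 kip/in (vertical).
Torsion M = P·e = 15.5 × 10.5 = 162.75 kip·in.
Critical point at (x, y) = (3.25, 3.5) from centroid. f_tx = M·y/J = 2.778 kip/in; f_ty = M·x/J = 2.58 kip/in.
Resultant f_max = √[f_tx² + (f_v + f_ty)²] = √[2.778² + (1.107 + 2.58)²] = 4.616 kip/in.
Capacity per unit length: φr_n = 0.75 × 0.6 × 70 × (0.707 × 0.3125) = 6.96 kip/in.
4.616 ≤ 6.96 → adequate.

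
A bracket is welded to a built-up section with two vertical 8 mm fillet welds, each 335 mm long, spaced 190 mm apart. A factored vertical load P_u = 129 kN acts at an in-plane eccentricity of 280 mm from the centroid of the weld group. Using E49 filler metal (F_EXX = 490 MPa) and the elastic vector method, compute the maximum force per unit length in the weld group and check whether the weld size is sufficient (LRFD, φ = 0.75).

f_max ≈ 681 N/mm; adequate

Total weld length L_w = 670 mm. Treat welds as unit-width lines.
Polar moment about centroid: J = 2[d³/12 + d(b/2)²] = 2[335³/12 + 335×95²] = 12310000 mm³.
Direct shear f_v = P/L_w = 129×10³ / 670 = 192.5 N/mm (vertical).
Torsion M = P·e = 129×10³ × 280 = 36120000 N·mm.
Critical point at (x, y) = (95, 167.5) from centroid. f_tx = M·y/J = 491.4 N/mm; f_ty = M·x/J = 278.7 N/mm.
Resultant f_max = √[f_tx² + (f_v + f_ty)²] = √[491.4² + (192.5 + 278.7)²] = 680.8 N/mm.
Capacity per unit length: φr_n = 0.75 × 0.6 × 490 × (0.707 × 8) = 1247 N/mm.
680.8 ≤ 1247 → adequate.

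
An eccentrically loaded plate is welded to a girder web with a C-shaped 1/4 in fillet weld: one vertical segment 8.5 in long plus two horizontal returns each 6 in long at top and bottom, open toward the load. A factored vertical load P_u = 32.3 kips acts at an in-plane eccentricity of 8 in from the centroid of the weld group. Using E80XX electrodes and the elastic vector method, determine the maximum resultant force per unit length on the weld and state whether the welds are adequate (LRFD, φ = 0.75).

E80XX → F_EXX = 80 ksi.
Total weld length L_w = 20.5 in. Treat welds as unit-width lines.
Centroid: x̄ = 2×6×3 / 20.5 = 1.756 in from the vertical weld.
Polar moment about centroid: J = I_x + I_y = [8.5³/12 + 2×6×4.25²] + [8.5×1.756² + 2(6³/12 + 6×1.244²)] = 348.7 in³.
Direct shear f_v = P/L_w = 32.3 / 20.5 = 1.576 kip/in (vertical).
Torsion M = P·e = 32.3 × 8 = 258.4 kip·in.
Critical point at (x, y) = (4.244, 4.25) from centroid. f_tx = M·y/J = 3.149 kip/in; f_ty = M·x/J = 3.145 kip/in.
Resultant f_max = √[f_tx² + (f_v + f_ty)²] = √[3.149² + (1.576 + 3.145)²] = 5.675 kip/in.
Capacity per unit length: φr_n = 0.75 × 0.6 × 80 × (0.707 × 0.25) = 6.363 kip/in.
5.675 ≤ 6.363 → adequate.

f_max ≈ 5.67 kip/in; adequate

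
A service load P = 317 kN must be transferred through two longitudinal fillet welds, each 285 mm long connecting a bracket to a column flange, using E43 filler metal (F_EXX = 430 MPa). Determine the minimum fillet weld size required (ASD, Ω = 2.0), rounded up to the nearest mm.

Total weld length L = 570 mm.
Required throat t_e = P × Ω / (0.6 F_EXX × L) = 317 × 2.0 / (0.6 × 430 × 570 × 10⁻³) = 4.311 mm.
Required leg w = t_e / 0.707 = 6.098 mm → use 7 mm.

w = 7 mm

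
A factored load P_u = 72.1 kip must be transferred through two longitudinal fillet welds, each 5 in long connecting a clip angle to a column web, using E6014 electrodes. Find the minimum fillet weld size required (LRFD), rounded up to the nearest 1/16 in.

E60XX → F_EXX = 60 ksi.
Total weld length L = 10 in.
Required throat t_e = P_u / (φ × 0.6 F_EXX × L) = 72.1 / (0.75 × 0.6 × 60 × 10) = 0.267 in.
Required leg w = t_e / 0.707 = 0.3777 in → use 7/16 in.

w = 7/16 in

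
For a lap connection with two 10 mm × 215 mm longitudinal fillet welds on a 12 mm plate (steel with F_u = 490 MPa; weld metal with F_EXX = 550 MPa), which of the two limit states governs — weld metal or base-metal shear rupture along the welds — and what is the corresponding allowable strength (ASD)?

R_n/Ω ≈ 502 kN (weld metal governs)

t_e = 0.707 × 10 = 7.07 mm; L = 430 mm.
Weld metal: R_n/Ω = (1/2.0) × 0.6 × 550 × 7.07 × 430 × 10⁻³ = 501.6 kN.
Base metal (shear rupture): R_n/Ω = (1/2.0) × 0.6 × 490 × 12 × 430 × 10⁻³ = 758.5 kN.
Governing: weld metal.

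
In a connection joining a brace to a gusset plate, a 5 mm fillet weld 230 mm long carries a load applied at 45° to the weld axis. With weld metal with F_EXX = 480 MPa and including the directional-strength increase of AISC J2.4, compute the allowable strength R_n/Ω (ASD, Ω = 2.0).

R_n/Ω ≈ 152 kN

t_e = 0.707 × 5 = 3.535 mm; A_we = 3.535 × 230 = 813 mm².
Directional factor: 1.0 + 0.5 sin^1.5(45°) = 1.297.
F_nw = 0.6 × 480 × 1.297 = 373.6 MPa.
R_n/Ω = (373.6 × 813) / 2.0 × 10⁻³ = 151.9 kN.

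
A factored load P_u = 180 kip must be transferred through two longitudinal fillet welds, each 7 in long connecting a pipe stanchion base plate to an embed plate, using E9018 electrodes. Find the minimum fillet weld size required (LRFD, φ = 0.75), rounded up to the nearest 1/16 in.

E90XX → F_EXX = 90 ksi.
Total weld length L = 14 in.
Required throat t_e = P_u / (φ × 0.6 F_EXX × L) = 180 / (0.75 × 0.6 × 90 × 14) = 0.3175 in.
Required leg w = t_e / 0.707 = 0.449 in → use 1/2 in.

w = 1/2 in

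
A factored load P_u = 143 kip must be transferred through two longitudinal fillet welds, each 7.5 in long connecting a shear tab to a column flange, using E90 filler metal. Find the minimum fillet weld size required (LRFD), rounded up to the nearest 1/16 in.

E90XX → F_EXX = 90 ksi.
Total weld length L = 15 in.
Required throat t_e = P_u / (φ × 0.6 F_EXX × L) = 143 / (0.75 × 0.6 × 90 × 15) = 0.2354 in.
Required leg w = t_e / 0.707 = 0.3329 in → use 3/8 in.

w = 3/8 in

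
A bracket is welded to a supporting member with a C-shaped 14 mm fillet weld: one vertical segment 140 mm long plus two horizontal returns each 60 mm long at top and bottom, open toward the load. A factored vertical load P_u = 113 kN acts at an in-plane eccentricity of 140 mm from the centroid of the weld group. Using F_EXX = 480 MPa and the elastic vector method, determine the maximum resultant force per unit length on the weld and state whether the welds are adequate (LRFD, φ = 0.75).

f_max ≈ 1730 N/mm; adequate

Total weld length L_w = 260 mm. Treat welds as unit-width lines.
Centroid: x̄ = 2×60×30 / 260 = 13.85 mm from the vertical weld.
Polar moment about centroid: J = I_x + I_y = [140³/12 + 2×60×70²] + [140×13.85² + 2(60³/12 + 60×16.15²)] = 910800 mm³.
Direct shear f_v = P/L_w = 113×10³ / 260 = 434.6 N/mm (vertical).
Torsion M = P·e = 113×10³ × 140 = 15820000 N·mm.
Critical point at (x, y) = (46.15, 70) from centroid. f_tx = M·y/J = 1216 N/mm; f_ty = M·x/J = 801.6 N/mm.
Resultant f_max = √[f_tx² + (f_v + f_ty)²] = √[1216² + (434.6 + 801.6)²] = 1734 N/mm.
Capacity per unit length: φr_n = 0.75 × 0.6 × 480 × (0.707 × 14) = 2138 N/mm.
1734 ≤ 2138 → adequate.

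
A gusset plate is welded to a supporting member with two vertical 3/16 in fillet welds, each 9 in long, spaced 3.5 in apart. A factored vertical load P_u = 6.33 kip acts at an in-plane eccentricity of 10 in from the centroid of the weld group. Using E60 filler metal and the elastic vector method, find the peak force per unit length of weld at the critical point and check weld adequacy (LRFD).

E60XX → F_EXX = 60 ksi.
Total weld length L_w = 18 in. Treat welds as unit-width lines.
Polar moment about centroid: J = 2[d³/12 + d(b/2)²] = 2[9³/12 + 9×1.75²] = 176.6 in³.
Direct shear f_v = P/L_w = 6.33 / 18 = 0.3517 kip/in (vertical).
Torsion M = P·e = 6.33 × 10 = 63.3 kip·in.
Critical point at (x, y) = (1.75, 4.5) from centroid. f_tx = M·y/J = 1.613 kip/in; f_ty = M·x/J = 0.6272 kip/in.
Resultant f_max = √[f_tx² + (f_v + f_ty)²] = √[1.613² + (0.3517 + 0.6272)²] = 1.887 kip/in.
Capacity per unit length: φr_n = 0.75 × 0.6 × 60 × (0.707 × 0.1875) = 3.579 kip/in.
1.887 ≤ 3.579 → adequate.

f_max ≈ 1.89 kip/in; adequate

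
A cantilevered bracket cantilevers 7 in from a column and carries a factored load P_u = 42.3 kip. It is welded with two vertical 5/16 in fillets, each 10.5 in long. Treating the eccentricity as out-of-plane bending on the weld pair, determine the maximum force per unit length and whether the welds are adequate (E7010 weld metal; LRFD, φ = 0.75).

E70XX → F_EXX = 70 ksi.
L_w = 2 × 10.5 = 21 in; section modulus (unit throat) S = 2 × L²/6 = 36.75 in².
Direct shear f_v = P/L_w = 42.3/21 = 2.014 kip/in.
Moment M = P × e = 42.3 × 7 = 296.1 kip·in; bending f_b = M/S = 8.057 kip/in.
f_max = √(f_v² + f_b²) = √(2.014² + 8.057²) = 8.305 kip/in.
φr_n = 0.75 × 0.6 × 70 × (0.707 × 0.3125) = 6.96 kip/in → NOT adequate.

f_max ≈ 8.31 kip/in; NOT adequate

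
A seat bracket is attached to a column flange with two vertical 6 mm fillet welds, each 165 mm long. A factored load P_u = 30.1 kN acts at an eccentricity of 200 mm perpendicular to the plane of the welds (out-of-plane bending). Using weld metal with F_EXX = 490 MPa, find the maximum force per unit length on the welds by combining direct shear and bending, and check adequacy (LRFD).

f_max ≈ 670 N/mm; adequate

L_w = 2 × 165 = 330 mm; section modulus (unit throat) S = 2 × L²/6 = 9075 mm².
Direct shear f_v = P/L_w = 30.1×10³/330 = 91.21 N/mm.
Moment M = P × e = 30.1×10³ × 200 = 6020000 N·mm; bending f_b = M/S = 663.4 N/mm.
f_max = √(f_v² + f_b²) = √(91.21² + 663.4²) = 669.6 N/mm.
φr_n = 0.75 × 0.6 × 490 × (0.707 × 6) = 935.4 N/mm → adequate.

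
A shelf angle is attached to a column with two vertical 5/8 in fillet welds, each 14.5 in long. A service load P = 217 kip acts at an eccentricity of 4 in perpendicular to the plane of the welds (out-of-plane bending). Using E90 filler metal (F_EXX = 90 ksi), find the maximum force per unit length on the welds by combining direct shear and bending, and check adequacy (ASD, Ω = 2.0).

f_max ≈ 14.5 kip/in; NOT adequate

L_w = 2 × 14.5 = 29 in; section modulus (unit throat) S = 2 × L²/6 = 70.08 in².
Direct shear f_v = P/L_w = 217/29 = 7.483 kip/in.
Moment M = P × e = 217 × 4 = 868 kip·in; bending f_b = M/S = 12.39 kip/in.
f_max = √(f_v² + f_b²) = √(7.483² + 12.39²) = 14.47 kip/in.
r_n/Ω = (1/2.0) × 0.6 × 90 × (0.707 × 0.625) = 11.93 kip/in → NOT adequate.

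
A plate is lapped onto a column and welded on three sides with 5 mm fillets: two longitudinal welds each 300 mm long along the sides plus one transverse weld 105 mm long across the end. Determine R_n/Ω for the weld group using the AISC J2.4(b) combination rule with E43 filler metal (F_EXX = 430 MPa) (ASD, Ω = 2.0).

t_e = 0.707 × 5 = 3.535 mm.
R_nwl = 0.6 × 430 × 3.535 × 600 × 10⁻³ = 547.2 kN (longitudinal, 2 welds).
R_nwt = 0.6 × 430 × 3.535 × 105 × 10⁻³ = 95.76 kN (transverse, base value).
(i) R_nwl + R_nwt = 643 kN; (ii) 0.85 R_nwl + 1.5 R_nwt = 608.8 kN.
R_n = max = 643 kN [governs: (i)]; R_n/Ω = 321.5 kN.

R_n/Ω ≈ 321 kN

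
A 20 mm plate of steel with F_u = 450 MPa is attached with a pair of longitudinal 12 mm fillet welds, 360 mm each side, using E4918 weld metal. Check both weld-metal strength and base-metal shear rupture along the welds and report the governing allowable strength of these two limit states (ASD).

R_n/Ω ≈ 898 kN (weld metal governs)

E49XX → F_EXX = 490 MPa.
t_e = 0.707 × 12 = 8.484 mm; L = 720 mm.
Weld metal: R_n/Ω = (1/2.0) × 0.6 × 490 × 8.484 × 720 × 10⁻³ = 897.9 kN.
Base metal (shear rupture): R_n/Ω = (1/2.0) × 0.6 × 450 × 20 × 720 × 10⁻³ = 1944 kN.
Governing: weld metal.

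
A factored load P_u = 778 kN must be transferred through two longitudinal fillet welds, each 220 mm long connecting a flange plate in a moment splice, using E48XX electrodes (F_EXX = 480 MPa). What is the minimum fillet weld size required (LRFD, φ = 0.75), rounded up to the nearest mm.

Total weld length L = 440 mm.
Required throat t_e = P_u / (φ × 0.6 F_EXX × L) = 778 / (0.75 × 0.6 × 480 × 440 × 10⁻³) = 8.186 mm.
Required leg w = t_e / 0.707 = 11.58 mm → use 12 mm.

w = 12 mm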